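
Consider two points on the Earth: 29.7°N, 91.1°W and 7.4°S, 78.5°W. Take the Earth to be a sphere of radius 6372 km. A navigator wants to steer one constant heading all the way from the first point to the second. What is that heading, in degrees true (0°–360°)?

Meridional parts: M(φ₁)=+0.5433, M(φ₂)=-0.1295 → ΔM = -0.6728;  Δλ = +0.2199 rad
tan C = Δλ / ΔM = -0.3269 → C = 161.90°

161.9°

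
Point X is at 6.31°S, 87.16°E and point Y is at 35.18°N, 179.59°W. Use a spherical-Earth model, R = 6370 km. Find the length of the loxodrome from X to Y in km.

10820 km

Rhumb course C = atan2(Δλ, Δψ) with Δψ = ln[tan(π/4+φ₂/2)/tan(π/4+φ₁/2)] = +0.7670, Δλ = +1.6275 → C = 64.77°
d = R·|Δφ| / |cos C| = 6370·0.72414 / 0.42631 = 10820 km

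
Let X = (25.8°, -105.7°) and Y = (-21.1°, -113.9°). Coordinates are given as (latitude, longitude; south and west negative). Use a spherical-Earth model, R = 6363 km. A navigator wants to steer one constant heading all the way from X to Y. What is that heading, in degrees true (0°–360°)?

Δψ = ln[tan(π/4+φ₂/2)/tan(π/4+φ₁/2)] = -0.8432
Δλ = -0.1431 rad (taken the short way round)
course = atan2(Δλ, Δψ) = 189.63°

189.6°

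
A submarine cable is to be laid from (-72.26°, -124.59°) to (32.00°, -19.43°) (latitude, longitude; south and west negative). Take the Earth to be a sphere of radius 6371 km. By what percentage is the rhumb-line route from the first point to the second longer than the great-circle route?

Great circle: σ = 2.1801 rad → d_gc = Rσ = 13889.4 km
Rhumb: Δφ = +1.8197, Δλ = +1.8354, Δψ = +2.4476, q = Δφ/Δψ = 0.7435 → d_rh = R√(Δφ²+q²Δλ²) = 14490.7 km
Excess = (14490.7 − 13889.4) / 13889.4 = 601.3 / 13889.4 = 4.33% ≈ 4.3%

4.3%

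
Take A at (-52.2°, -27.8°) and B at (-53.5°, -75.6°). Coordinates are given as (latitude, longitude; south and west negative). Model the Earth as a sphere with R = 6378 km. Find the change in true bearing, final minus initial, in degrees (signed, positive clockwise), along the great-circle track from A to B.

At departure: θ₁ = atan2(sin Δλ cos φ₂, cos φ₁ sin φ₂ − sin φ₁ cos φ₂ cos Δλ) = 248.12°
At arrival: θ₂ = atan2(sin Δλ cos φ₁, −cos φ₂ sin φ₁ + sin φ₂ cos φ₁ cos Δλ) = 287.03°
Δθ = θ₂ − θ₁ = +38.9°

+38.9°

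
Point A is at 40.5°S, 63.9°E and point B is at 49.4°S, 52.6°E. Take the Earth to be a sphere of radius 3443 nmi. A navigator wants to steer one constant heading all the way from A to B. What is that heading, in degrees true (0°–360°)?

221.9°

Meridional parts: M(φ₁)=-0.7743, M(φ₂)=-0.9945 → ΔM = -0.2201;  Δλ = -0.1972 rad
tan C = Δλ / ΔM = +0.8959 → C = 221.86°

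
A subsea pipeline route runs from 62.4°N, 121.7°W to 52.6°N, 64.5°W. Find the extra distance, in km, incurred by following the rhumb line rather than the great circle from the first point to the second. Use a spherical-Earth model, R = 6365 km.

107 km

Great circle: cos σ = sin φ₁ sin φ₂ + cos φ₁ cos φ₂ cos Δλ,  σ = 0.5424 rad → d_gc = 3452.7 km
Rhumb line: Δψ = -0.3207, q = Δφ/Δψ = 0.5334, d_rh = R√(Δφ²+q²Δλ²) = 3559.9 km
Excess = 3559.9 − 3452.7 = 107.2 ≈ 107 km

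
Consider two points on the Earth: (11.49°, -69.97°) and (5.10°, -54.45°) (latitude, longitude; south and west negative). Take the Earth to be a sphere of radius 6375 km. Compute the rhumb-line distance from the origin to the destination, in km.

Rhumb course C = atan2(Δλ, Δψ) with Δψ = ln[tan(π/4+φ₂/2)/tan(π/4+φ₁/2)] = -0.1128, Δλ = +0.2709 → C = 112.60°
d = R·|Δφ| / |cos C| = 6375·0.11153 / 0.38433 = 1850 km

1850 km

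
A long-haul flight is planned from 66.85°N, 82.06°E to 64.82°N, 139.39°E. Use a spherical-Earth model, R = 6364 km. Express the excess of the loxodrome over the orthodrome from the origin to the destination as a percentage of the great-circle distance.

3.6%

Great circle: σ = 0.3966 rad → d_gc = Rσ = 2523.7 km
Rhumb: Δφ = -0.0354, Δλ = +1.0006, Δψ = -0.0866, q = Δφ/Δψ = 0.4091 → d_rh = R√(Δφ²+q²Δλ²) = 2615.0 km
Excess = (2615.0 − 2523.7) / 2523.7 = 91.3 / 2523.7 = 3.62% ≈ 3.6%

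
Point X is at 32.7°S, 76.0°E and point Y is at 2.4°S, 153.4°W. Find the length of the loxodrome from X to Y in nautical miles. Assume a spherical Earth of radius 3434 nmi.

7579 nmi

Rhumb course C = atan2(Δλ, Δψ) with Δψ = ln[tan(π/4+φ₂/2)/tan(π/4+φ₁/2)] = +0.5626, Δλ = +2.2794 → C = 76.14°
d = R·|Δφ| / |cos C| = 3434·0.52883 / 0.23963 = 7579 nmi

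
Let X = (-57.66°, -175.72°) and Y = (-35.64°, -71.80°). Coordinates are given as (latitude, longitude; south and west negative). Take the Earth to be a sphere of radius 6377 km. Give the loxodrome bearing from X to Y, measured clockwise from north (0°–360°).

Meridional parts: M(φ₁)=-1.2380, M(φ₂)=-0.6665 → ΔM = +0.5715;  Δλ = +1.8137 rad
tan C = Δλ / ΔM = +3.1737 → C = 72.51°

72.5°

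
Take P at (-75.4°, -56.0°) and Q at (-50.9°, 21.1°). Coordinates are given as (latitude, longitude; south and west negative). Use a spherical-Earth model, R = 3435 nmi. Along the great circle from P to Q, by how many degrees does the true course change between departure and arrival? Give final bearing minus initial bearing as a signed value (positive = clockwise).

Initial bearing θ₁ = atan2(sin Δλ cos φ₂, cos φ₁ sin φ₂ − sin φ₁ cos φ₂ cos Δλ) = 95.52°
Final bearing θ₂ = (initial bearing from the destination back to the start) + 180° = 23.44°
Δθ = θ₂ − θ₁ = -72.1°

-72.1°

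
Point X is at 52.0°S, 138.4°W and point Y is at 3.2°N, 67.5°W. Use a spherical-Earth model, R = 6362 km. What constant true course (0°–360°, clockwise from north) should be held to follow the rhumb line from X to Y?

47.8°

Δψ = ln[tan(π/4+φ₂/2)/tan(π/4+φ₁/2)] = +1.1220
Δλ = +1.2374 rad (taken the short way round)
course = atan2(Δλ, Δψ) = 47.80°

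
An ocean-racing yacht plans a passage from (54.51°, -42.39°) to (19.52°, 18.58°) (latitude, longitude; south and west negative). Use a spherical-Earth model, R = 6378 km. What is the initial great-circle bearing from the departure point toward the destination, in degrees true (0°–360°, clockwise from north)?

θ = atan2( sin Δλ·cos φ₂ ,  cos φ₁ sin φ₂ − sin φ₁ cos φ₂ cos Δλ )
  = atan2(+0.8241, -0.1784) = 102.22°

102.2°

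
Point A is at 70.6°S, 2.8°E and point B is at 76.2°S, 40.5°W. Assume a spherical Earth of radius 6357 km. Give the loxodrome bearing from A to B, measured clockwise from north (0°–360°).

Δψ = ln[tan(π/4+φ₂/2)/tan(π/4+φ₁/2)] = -0.3454
Δλ = -0.7557 rad (taken the short way round)
course = atan2(Δλ, Δψ) = 245.44°

245.4°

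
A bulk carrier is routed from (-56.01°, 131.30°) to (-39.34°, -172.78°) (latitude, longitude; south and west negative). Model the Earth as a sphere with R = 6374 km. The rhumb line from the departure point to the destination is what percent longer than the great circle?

2.3%

Great circle: σ = 0.6953 rad → d_gc = Rσ = 4431.6 km
Rhumb: Δφ = +0.2909, Δλ = +0.9760, Δψ = +0.4374, q = Δφ/Δψ = 0.6651 → d_rh = R√(Δφ²+q²Δλ²) = 4534.4 km
Excess = (4534.4 − 4431.6) / 4431.6 = 102.8 / 4431.6 = 2.32% ≈ 2.3%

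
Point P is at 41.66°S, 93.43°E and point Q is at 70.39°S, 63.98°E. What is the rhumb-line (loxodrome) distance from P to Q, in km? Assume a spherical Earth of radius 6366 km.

Rhumb course C = atan2(Δλ, Δψ) with Δψ = ln[tan(π/4+φ₂/2)/tan(π/4+φ₁/2)] = -0.9543, Δλ = -0.5140 → C = 208.31°
d = R·|Δφ| / |cos C| = 6366·0.50143 / 0.88042 = 3626 km

3626 km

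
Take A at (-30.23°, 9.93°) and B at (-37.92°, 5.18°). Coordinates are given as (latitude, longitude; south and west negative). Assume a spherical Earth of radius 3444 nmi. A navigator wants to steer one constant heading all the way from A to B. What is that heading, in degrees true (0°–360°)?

207.1°

Δψ = ln[tan(π/4+φ₂/2)/tan(π/4+φ₁/2)] = -0.1623
Δλ = -0.0829 rad (taken the short way round)
course = atan2(Δλ, Δψ) = 207.06°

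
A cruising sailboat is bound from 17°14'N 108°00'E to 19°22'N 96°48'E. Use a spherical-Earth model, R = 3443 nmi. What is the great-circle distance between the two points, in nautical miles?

652 nmi

cos σ = sin φ₁ sin φ₂ + cos φ₁ cos φ₂ cos Δλ
      = sin(17.23°)sin(19.37°) + cos(17.23°)cos(19.37°)cos(-11.20°) = 0.9821
σ = 10.843° → d = Rσ = 3443·0.18925 = 652 nmi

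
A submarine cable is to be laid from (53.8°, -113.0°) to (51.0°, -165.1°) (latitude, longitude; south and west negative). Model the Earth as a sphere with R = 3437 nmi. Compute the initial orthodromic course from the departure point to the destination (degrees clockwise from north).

286.5°

N = sin Δλ·cos φ₂ = -0.4966;  D = cos φ₁ sin φ₂ − sin φ₁ cos φ₂ cos Δλ = +0.1470
initial course = atan2(N, D) = 286.49°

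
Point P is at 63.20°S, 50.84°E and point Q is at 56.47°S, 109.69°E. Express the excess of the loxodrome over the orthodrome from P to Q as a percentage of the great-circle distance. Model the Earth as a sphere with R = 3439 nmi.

Great circle: σ = 0.5097 rad → d_gc = Rσ = 1752.9 nmi
Rhumb: Δφ = +0.1175, Δλ = +1.0271, Δψ = +0.2347, q = Δφ/Δψ = 0.5005 → d_rh = R√(Δφ²+q²Δλ²) = 1813.4 nmi
Excess = (1813.4 − 1752.9) / 1752.9 = 60.5 / 1752.9 = 3.451% ≈ 3.5%

3.5%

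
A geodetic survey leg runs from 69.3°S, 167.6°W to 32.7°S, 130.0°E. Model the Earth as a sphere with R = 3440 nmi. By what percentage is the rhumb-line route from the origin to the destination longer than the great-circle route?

Great circle: σ = 0.8722 rad → d_gc = Rσ = 3000.2 nmi
Rhumb: Δφ = +0.6388, Δλ = -1.0891, Δψ = +1.0958, q = Δφ/Δψ = 0.5830 → d_rh = R√(Δφ²+q²Δλ²) = 3098.2 nmi
Excess = (3098.2 − 3000.2) / 3000.2 = 98.0 / 3000.2 = 3.27% ≈ 3.3%

3.3%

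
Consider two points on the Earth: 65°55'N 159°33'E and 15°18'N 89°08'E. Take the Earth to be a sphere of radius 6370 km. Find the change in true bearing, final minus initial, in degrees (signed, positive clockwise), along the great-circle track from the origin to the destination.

At departure: θ₁ = atan2(sin Δλ cos φ₂, cos φ₁ sin φ₂ − sin φ₁ cos φ₂ cos Δλ) = 258.34°
At arrival: θ₂ = atan2(sin Δλ cos φ₁, −cos φ₂ sin φ₁ + sin φ₂ cos φ₁ cos Δλ) = 204.48°
Δθ = θ₂ − θ₁ = -53.9°

-53.9°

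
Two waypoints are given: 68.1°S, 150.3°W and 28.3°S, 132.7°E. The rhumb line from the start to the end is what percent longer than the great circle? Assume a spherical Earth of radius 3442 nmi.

4.8%

Great circle: σ = 1.0312 rad → d_gc = Rσ = 3549.5 nmi
Rhumb: Δφ = +0.6946, Δλ = -1.3439, Δψ = +1.1273, q = Δφ/Δψ = 0.6162 → d_rh = R√(Δφ²+q²Δλ²) = 3720.4 nmi
Excess = (3720.4 − 3549.5) / 3549.5 = 170.9 / 3549.5 = 4.81% ≈ 4.8%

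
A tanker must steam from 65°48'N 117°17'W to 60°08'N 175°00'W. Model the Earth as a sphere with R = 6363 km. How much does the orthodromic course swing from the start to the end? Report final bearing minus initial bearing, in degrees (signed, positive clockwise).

-52.3°

Initial bearing θ₁ = atan2(sin Δλ cos φ₂, cos φ₁ sin φ₂ − sin φ₁ cos φ₂ cos Δλ) = 285.01°
Final bearing θ₂ = (initial bearing from the destination back to the start) + 180° = 232.66°
Δθ = θ₂ − θ₁ = -52.3°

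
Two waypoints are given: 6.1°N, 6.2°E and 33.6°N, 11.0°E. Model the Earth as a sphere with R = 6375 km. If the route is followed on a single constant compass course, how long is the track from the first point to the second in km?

Rhumb course C = atan2(Δλ, Δψ) with Δψ = ln[tan(π/4+φ₂/2)/tan(π/4+φ₁/2)] = +0.5166, Δλ = +0.0838 → C = 9.21°
d = R·|Δφ| / |cos C| = 6375·0.47997 / 0.98710 = 3100 km

3100 km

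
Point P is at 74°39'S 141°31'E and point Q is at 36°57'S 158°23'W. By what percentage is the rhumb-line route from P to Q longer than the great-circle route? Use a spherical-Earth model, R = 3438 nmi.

3.3%

Great circle: σ = 0.8160 rad → d_gc = Rσ = 2805.5 nmi
Rhumb: Δφ = +0.6580, Δλ = +1.0489, Δψ = +1.3094, q = Δφ/Δψ = 0.5025 → d_rh = R√(Δφ²+q²Δλ²) = 2898.6 nmi
Excess = (2898.6 − 2805.5) / 2805.5 = 93.1 / 2805.5 = 3.32% ≈ 3.3%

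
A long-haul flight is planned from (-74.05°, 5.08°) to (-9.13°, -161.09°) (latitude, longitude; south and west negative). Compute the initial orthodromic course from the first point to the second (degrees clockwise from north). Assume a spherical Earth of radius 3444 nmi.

193.7°

θ = atan2( sin Δλ·cos φ₂ ,  cos φ₁ sin φ₂ − sin φ₁ cos φ₂ cos Δλ )
  = atan2(-0.2360, -0.9654) = 193.74°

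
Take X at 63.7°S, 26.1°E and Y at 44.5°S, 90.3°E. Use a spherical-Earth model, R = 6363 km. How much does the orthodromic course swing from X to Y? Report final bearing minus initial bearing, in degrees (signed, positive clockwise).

-54.5°

Initial bearing θ₁ = atan2(sin Δλ cos φ₂, cos φ₁ sin φ₂ − sin φ₁ cos φ₂ cos Δλ) = 92.88°
Final bearing θ₂ = (initial bearing from the destination back to the start) + 180° = 38.35°
Δθ = θ₂ − θ₁ = -54.5°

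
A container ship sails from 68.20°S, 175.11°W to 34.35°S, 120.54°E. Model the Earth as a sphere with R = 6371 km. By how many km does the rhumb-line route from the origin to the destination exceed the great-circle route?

Great circle: cos σ = sin φ₁ sin φ₂ + cos φ₁ cos φ₂ cos Δλ,  σ = 0.8545 rad → d_gc = 5443.85 km
Rhumb line: Δψ = +1.0083, q = Δφ/Δψ = 0.5860, d_rh = R√(Δφ²+q²Δλ²) = 5634.40 km
Excess = 5634.40 − 5443.85 = 190.55 ≈ 191 km

191 km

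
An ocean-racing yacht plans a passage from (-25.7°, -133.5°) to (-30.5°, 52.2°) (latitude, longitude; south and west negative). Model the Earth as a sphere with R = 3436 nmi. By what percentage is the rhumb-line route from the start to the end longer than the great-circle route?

Great circle: σ = 2.1561 rad → d_gc = Rσ = 7408.4 nmi
Rhumb: Δφ = -0.0838, Δλ = -3.0421, Δψ = -0.0950, q = Δφ/Δψ = 0.8817 → d_rh = R√(Δφ²+q²Δλ²) = 9220.9 nmi
Excess = (9220.9 − 7408.4) / 7408.4 = 1812.5 / 7408.4 = 24.47% ≈ 24.5%

24.5%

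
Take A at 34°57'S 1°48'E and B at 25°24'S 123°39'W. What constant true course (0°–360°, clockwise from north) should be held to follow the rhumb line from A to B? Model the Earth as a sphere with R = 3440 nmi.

275.0°

Meridional parts: M(φ₁)=-0.6518, M(φ₂)=-0.4586 → ΔM = +0.1932;  Δλ = -2.1895 rad
tan C = Δλ / ΔM = -11.3340 → C = 275.04°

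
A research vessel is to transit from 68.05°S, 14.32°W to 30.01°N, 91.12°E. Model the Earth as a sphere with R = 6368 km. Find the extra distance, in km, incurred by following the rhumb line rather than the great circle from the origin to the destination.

Great circle: cos σ = sin φ₁ sin φ₂ + cos φ₁ cos φ₂ cos Δλ,  σ = 2.1532 rad → d_gc = 13711.9 km
Rhumb line: Δψ = +2.1898, q = Δφ/Δψ = 0.7816, d_rh = R√(Δφ²+q²Δλ²) = 14236.2 km
Excess = 14236.2 − 13711.9 = 524.3 ≈ 524 km

524 km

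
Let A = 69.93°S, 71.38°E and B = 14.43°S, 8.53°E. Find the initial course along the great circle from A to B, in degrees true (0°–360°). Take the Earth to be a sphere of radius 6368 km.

N = sin Δλ·cos φ₂ = -0.8617;  D = cos φ₁ sin φ₂ − sin φ₁ cos φ₂ cos Δλ = +0.3296
initial course = atan2(N, D) = 290.93°

290.9°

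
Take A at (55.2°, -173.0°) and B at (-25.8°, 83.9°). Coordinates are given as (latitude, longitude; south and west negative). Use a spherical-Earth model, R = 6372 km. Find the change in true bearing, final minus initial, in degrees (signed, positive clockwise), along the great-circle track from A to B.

-45.6°

At departure: θ₁ = atan2(sin Δλ cos φ₂, cos φ₁ sin φ₂ − sin φ₁ cos φ₂ cos Δλ) = 264.73°
At arrival: θ₂ = atan2(sin Δλ cos φ₁, −cos φ₂ sin φ₁ + sin φ₂ cos φ₁ cos Δλ) = 219.14°
Δθ = θ₂ − θ₁ = -45.6°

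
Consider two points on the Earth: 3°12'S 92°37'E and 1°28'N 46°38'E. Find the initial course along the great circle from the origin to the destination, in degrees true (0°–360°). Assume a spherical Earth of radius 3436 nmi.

θ = atan2( sin Δλ·cos φ₂ ,  cos φ₁ sin φ₂ − sin φ₁ cos φ₂ cos Δλ )
  = atan2(-0.7189, +0.0643) = 275.11°

275.1°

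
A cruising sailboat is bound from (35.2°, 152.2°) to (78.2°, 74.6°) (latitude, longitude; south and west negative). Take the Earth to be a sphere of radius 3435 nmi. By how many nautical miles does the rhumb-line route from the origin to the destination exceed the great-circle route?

Great circle: cos σ = sin φ₁ sin φ₂ + cos φ₁ cos φ₂ cos Δλ,  σ = 0.9271 rad → d_gc = 3184.7 nmi
Rhumb line: Δψ = +1.6126, q = Δφ/Δψ = 0.4654, d_rh = R√(Δφ²+q²Δλ²) = 3366.5 nmi
Excess = 3366.5 − 3184.7 = 181.8 ≈ 182 nmi

182 nmi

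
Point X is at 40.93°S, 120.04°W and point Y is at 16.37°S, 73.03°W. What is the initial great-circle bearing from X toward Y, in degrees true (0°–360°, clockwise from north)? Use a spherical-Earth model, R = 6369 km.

72.9°

N = sin Δλ·cos φ₂ = +0.7018;  D = cos φ₁ sin φ₂ − sin φ₁ cos φ₂ cos Δλ = +0.2157
initial course = atan2(N, D) = 72.92°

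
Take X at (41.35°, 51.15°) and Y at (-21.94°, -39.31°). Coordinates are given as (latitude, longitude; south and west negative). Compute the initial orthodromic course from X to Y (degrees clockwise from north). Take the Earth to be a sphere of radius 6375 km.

253.5°

N = sin Δλ·cos φ₂ = -0.9275;  D = cos φ₁ sin φ₂ − sin φ₁ cos φ₂ cos Δλ = -0.2756
initial course = atan2(N, D) = 253.45°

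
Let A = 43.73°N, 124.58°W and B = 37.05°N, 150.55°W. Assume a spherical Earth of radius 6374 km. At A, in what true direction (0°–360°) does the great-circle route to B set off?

260.2°

N = sin Δλ·cos φ₂ = -0.3495;  D = cos φ₁ sin φ₂ − sin φ₁ cos φ₂ cos Δλ = -0.0606
initial course = atan2(N, D) = 260.16°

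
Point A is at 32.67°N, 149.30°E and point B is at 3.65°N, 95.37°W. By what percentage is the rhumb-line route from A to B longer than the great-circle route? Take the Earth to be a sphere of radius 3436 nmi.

Great circle: σ = 1.9019 rad → d_gc = Rσ = 6534.8 nmi
Rhumb: Δφ = -0.5065, Δλ = +2.0129, Δψ = -0.5401, q = Δφ/Δψ = 0.9377 → d_rh = R√(Δφ²+q²Δλ²) = 6715.1 nmi
Excess = (6715.1 − 6534.8) / 6534.8 = 180.3 / 6534.8 = 2.76% ≈ 2.8%

2.8%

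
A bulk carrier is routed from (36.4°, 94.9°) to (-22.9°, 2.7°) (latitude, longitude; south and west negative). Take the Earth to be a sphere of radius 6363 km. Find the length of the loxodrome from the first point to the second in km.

Rhumb course C = atan2(Δλ, Δψ) with Δψ = ln[tan(π/4+φ₂/2)/tan(π/4+φ₁/2)] = -1.0937, Δλ = -1.6092 → C = 235.80°
d = R·|Δφ| / |cos C| = 6363·1.03498 / 0.56211 = 11716 km

11716 km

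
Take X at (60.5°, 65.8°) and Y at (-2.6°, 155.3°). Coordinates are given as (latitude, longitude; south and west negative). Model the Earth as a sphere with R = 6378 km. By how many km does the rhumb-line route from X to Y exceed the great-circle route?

366 km

Great circle: cos σ = sin φ₁ sin φ₂ + cos φ₁ cos φ₂ cos Δλ,  σ = 1.6060 rad → d_gc = 10243.0 km
Rhumb line: Δψ = -1.3799, q = Δφ/Δψ = 0.7981, d_rh = R√(Δφ²+q²Δλ²) = 10609.4 km
Excess = 10609.4 − 10243.0 = 366.4 ≈ 366 km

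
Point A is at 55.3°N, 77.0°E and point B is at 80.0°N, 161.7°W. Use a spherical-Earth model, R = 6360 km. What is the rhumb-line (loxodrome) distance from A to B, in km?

Δψ = ln[tan(π/4+φ₂/2)/tan(π/4+φ₁/2)] = +1.2728;  Δφ = +0.4311 rad,  Δλ = +2.1171 rad
q = Δφ/Δψ = 0.3387
d = R·√(Δφ² + q²Δλ²) = 6360·0.83664 = 5321 km

5321 km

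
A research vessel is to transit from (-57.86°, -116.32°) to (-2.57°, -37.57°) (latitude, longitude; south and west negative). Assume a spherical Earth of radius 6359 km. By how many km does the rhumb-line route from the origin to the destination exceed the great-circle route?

Great circle: cos σ = sin φ₁ sin φ₂ + cos φ₁ cos φ₂ cos Δλ,  σ = 1.4287 rad → d_gc = 9084.9 km
Rhumb line: Δψ = +1.1997, q = Δφ/Δψ = 0.8044, d_rh = R√(Δφ²+q²Δλ²) = 9331.7 km
Excess = 9331.7 − 9084.9 = 246.8 ≈ 247 km

247 km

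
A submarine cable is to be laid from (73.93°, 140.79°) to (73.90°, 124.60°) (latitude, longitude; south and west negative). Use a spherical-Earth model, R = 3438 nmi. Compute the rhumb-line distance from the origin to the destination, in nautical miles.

269 nmi

Δψ = ln[tan(π/4+φ₂/2)/tan(π/4+φ₁/2)] = -0.0019;  Δφ = -0.0005 rad,  Δλ = -0.2826 rad
q = Δφ/Δψ = 0.2771
d = R·√(Δφ² + q²Δλ²) = 3438·0.07829 = 269 nmi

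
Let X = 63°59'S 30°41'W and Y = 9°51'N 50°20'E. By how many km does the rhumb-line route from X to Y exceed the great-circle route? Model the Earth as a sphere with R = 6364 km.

Great circle: cos σ = sin φ₁ sin φ₂ + cos φ₁ cos φ₂ cos Δλ,  σ = 1.6572 rad → d_gc = 10546.1 km
Rhumb line: Δψ = +1.6380, q = Δφ/Δψ = 0.7867, d_rh = R√(Δφ²+q²Δλ²) = 10833.8 km
Excess = 10833.8 − 10546.1 = 287.7 ≈ 288 km

288 km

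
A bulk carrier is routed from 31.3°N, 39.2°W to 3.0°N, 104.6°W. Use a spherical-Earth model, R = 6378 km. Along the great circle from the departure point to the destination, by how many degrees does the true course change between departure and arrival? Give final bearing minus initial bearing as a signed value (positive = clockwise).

At departure: θ₁ = atan2(sin Δλ cos φ₂, cos φ₁ sin φ₂ − sin φ₁ cos φ₂ cos Δλ) = 259.32°
At arrival: θ₂ = atan2(sin Δλ cos φ₁, −cos φ₂ sin φ₁ + sin φ₂ cos φ₁ cos Δλ) = 237.23°
Δθ = θ₂ − θ₁ = -22.1°

-22.1°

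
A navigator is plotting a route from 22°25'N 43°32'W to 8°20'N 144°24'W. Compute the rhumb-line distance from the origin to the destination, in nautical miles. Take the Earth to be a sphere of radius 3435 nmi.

Rhumb course C = atan2(Δλ, Δψ) with Δψ = ln[tan(π/4+φ₂/2)/tan(π/4+φ₁/2)] = -0.2557, Δλ = -1.7605 → C = 261.74°
d = R·|Δφ| / |cos C| = 3435·0.24580 / 0.14372 = 5875 nmi

5875 nmi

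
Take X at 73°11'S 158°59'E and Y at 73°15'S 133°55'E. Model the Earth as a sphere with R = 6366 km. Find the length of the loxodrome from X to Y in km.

804 km

Δψ = ln[tan(π/4+φ₂/2)/tan(π/4+φ₁/2)] = -0.0040;  Δφ = -0.0012 rad,  Δλ = -0.4375 rad
q = Δφ/Δψ = 0.2888
d = R·√(Δφ² + q²Δλ²) = 6366·0.12633 = 804 km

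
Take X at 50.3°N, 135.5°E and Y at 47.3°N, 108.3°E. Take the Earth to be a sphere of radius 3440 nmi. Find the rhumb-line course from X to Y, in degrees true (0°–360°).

260.5°

Δψ = ln[tan(π/4+φ₂/2)/tan(π/4+φ₁/2)] = -0.0795
Δλ = -0.4747 rad (taken the short way round)
course = atan2(Δλ, Δψ) = 260.49°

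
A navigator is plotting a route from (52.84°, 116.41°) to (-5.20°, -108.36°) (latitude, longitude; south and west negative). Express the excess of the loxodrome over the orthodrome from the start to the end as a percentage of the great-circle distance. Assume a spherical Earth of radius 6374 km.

Great circle: σ = 2.0936 rad → d_gc = Rσ = 13344.5 km
Rhumb: Δφ = -1.0130, Δλ = +2.3602, Δψ = -1.1811, q = Δφ/Δψ = 0.8577 → d_rh = R√(Δφ²+q²Δλ²) = 14428.2 km
Excess = (14428.2 − 13344.5) / 13344.5 = 1083.7 / 13344.5 = 8.12% ≈ 8.1%

8.1%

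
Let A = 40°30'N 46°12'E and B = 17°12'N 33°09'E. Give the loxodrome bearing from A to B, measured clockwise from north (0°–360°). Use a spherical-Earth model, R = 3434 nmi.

205.9°

Meridional parts: M(φ₁)=+0.7743, M(φ₂)=+0.3048 → ΔM = -0.4695;  Δλ = -0.2278 rad
tan C = Δλ / ΔM = +0.4851 → C = 205.88°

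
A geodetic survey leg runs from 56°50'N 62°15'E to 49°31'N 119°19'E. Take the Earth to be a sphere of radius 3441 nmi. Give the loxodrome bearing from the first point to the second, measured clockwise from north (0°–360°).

102.1°

Meridional parts: M(φ₁)=+1.2113, M(φ₂)=+0.9976 → ΔM = -0.2137;  Δλ = +0.9960 rad
tan C = Δλ / ΔM = -4.6603 → C = 102.11°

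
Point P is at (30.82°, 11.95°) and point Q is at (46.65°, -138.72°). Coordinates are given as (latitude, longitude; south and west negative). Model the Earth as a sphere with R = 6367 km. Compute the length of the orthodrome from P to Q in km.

cos σ = sin φ₁ sin φ₂ + cos φ₁ cos φ₂ cos Δλ
      = sin(30.82°)sin(46.65°) + cos(30.82°)cos(46.65°)cos(-150.67°) = -0.1414
σ = 98.128° → d = Rσ = 6367·1.71265 = 10904 km

10904 km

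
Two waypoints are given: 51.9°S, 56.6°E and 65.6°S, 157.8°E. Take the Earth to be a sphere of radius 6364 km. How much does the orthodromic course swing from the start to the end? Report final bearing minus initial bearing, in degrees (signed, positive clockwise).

-92.7°

Initial bearing θ₁ = atan2(sin Δλ cos φ₂, cos φ₁ sin φ₂ − sin φ₁ cos φ₂ cos Δλ) = 147.04°
Final bearing θ₂ = (initial bearing from the destination back to the start) + 180° = 54.34°
Δθ = θ₂ − θ₁ = -92.7°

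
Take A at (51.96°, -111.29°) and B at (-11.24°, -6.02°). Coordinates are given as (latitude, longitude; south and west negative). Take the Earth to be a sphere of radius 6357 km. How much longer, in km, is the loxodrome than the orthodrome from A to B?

Great circle: cos σ = sin φ₁ sin φ₂ + cos φ₁ cos φ₂ cos Δλ,  σ = 1.8888 rad → d_gc = 12007.2 km
Rhumb line: Δψ = -1.2625, q = Δφ/Δψ = 0.8737, d_rh = R√(Δφ²+q²Δλ²) = 12381.8 km
Excess = 12381.8 − 12007.2 = 374.6 ≈ 375 km

375 km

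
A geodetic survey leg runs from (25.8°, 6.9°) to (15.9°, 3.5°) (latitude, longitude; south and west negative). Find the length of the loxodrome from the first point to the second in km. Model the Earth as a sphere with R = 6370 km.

1156 km

Rhumb course C = atan2(Δλ, Δψ) with Δψ = ln[tan(π/4+φ₂/2)/tan(π/4+φ₁/2)] = -0.1852, Δλ = -0.0593 → C = 197.77°
d = R·|Δφ| / |cos C| = 6370·0.17279 / 0.95231 = 1156 km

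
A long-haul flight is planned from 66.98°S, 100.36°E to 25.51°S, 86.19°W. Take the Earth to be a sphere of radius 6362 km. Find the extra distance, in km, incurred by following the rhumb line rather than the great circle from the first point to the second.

Great circle: cos σ = sin φ₁ sin φ₂ + cos φ₁ cos φ₂ cos Δλ,  σ = 1.5250 rad → d_gc = 9702.3 km
Rhumb line: Δψ = +1.1307, q = Δφ/Δψ = 0.6401, d_rh = R√(Δφ²+q²Δλ²) = 13160.2 km
Excess = 13160.2 − 9702.3 = 3457.9 ≈ 3458 km

3458 km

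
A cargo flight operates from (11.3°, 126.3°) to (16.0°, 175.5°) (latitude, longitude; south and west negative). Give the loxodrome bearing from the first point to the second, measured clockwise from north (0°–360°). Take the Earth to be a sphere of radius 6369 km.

84.4°

Δψ = ln[tan(π/4+φ₂/2)/tan(π/4+φ₁/2)] = +0.0844
Δλ = +0.8587 rad (taken the short way round)
course = atan2(Δλ, Δψ) = 84.38°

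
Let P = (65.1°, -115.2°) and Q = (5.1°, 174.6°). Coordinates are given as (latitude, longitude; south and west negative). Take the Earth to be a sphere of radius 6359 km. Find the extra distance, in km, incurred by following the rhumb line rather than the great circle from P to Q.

Great circle: cos σ = sin φ₁ sin φ₂ + cos φ₁ cos φ₂ cos Δλ,  σ = 1.3462 rad → d_gc = 8560.7 km
Rhumb line: Δψ = -1.4215, q = Δφ/Δψ = 0.7367, d_rh = R√(Δφ²+q²Δλ²) = 8791.4 km
Excess = 8791.4 − 8560.7 = 230.7 ≈ 231 km

231 km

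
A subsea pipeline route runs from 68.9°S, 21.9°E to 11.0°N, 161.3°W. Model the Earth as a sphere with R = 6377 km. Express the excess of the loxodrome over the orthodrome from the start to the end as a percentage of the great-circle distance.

26.1%

Great circle: σ = 2.1304 rad → d_gc = Rσ = 13585.5 km
Rhumb: Δφ = +1.3945, Δλ = +3.0857, Δψ = +1.8739, q = Δφ/Δψ = 0.7442 → d_rh = R√(Δφ²+q²Δλ²) = 17132.6 km
Excess = (17132.6 − 13585.5) / 13585.5 = 3547.1 / 13585.5 = 26.11% ≈ 26.1%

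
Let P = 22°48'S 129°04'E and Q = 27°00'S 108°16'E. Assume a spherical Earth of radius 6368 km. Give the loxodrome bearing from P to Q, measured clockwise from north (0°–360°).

257.4°

Meridional parts: M(φ₁)=-0.4089, M(φ₂)=-0.4897 → ΔM = -0.0808;  Δλ = -0.3630 rad
tan C = Δλ / ΔM = +4.4906 → C = 257.45°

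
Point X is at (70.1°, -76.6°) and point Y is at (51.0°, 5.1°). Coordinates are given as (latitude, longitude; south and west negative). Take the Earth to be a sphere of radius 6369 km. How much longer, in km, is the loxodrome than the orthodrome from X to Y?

Great circle: cos σ = sin φ₁ sin φ₂ + cos φ₁ cos φ₂ cos Δλ,  σ = 0.7049 rad → d_gc = 4489.6 km
Rhumb line: Δψ = -0.7024, q = Δφ/Δψ = 0.4746, d_rh = R√(Δφ²+q²Δλ²) = 4804.7 km
Excess = 4804.7 − 4489.6 = 315.1 ≈ 315 km

315 km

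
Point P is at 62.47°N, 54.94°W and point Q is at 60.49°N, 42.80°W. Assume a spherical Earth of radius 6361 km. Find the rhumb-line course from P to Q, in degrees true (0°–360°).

108.9°

Meridional parts: M(φ₁)=+1.4066, M(φ₂)=+1.3342 → ΔM = -0.0724;  Δλ = +0.2119 rad
tan C = Δλ / ΔM = -2.9264 → C = 108.87°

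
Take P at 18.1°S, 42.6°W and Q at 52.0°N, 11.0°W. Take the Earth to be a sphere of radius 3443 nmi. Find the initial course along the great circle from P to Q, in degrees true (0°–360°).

N = sin Δλ·cos φ₂ = +0.3226;  D = cos φ₁ sin φ₂ − sin φ₁ cos φ₂ cos Δλ = +0.9119
initial course = atan2(N, D) = 19.48°

19.5°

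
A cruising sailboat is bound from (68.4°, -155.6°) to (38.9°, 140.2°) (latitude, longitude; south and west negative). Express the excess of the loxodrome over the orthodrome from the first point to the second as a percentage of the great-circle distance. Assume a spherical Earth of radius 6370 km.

Great circle: σ = 0.7833 rad → d_gc = Rσ = 4989.9 km
Rhumb: Δφ = -0.5149, Δλ = -1.1205, Δψ = -0.9187, q = Δφ/Δψ = 0.5604 → d_rh = R√(Δφ²+q²Δλ²) = 5172.8 km
Excess = (5172.8 − 4989.9) / 4989.9 = 182.9 / 4989.9 = 3.67% ≈ 3.7%

3.7%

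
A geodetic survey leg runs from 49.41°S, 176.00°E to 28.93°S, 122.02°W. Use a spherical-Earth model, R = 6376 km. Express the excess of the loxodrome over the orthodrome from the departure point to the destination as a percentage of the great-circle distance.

Great circle: σ = 0.8830 rad → d_gc = Rσ = 5629.8 km
Rhumb: Δφ = +0.3574, Δλ = +1.0818, Δψ = +0.4669, q = Δφ/Δψ = 0.7656 → d_rh = R√(Δφ²+q²Δλ²) = 5751.1 km
Excess = (5751.1 − 5629.8) / 5629.8 = 121.3 / 5629.8 = 2.155% ≈ 2.2%

2.2%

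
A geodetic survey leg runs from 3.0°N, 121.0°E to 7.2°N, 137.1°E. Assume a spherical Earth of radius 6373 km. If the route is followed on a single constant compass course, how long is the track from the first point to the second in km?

1843 km

Δψ = ln[tan(π/4+φ₂/2)/tan(π/4+φ₁/2)] = +0.0736;  Δφ = +0.0733 rad,  Δλ = +0.2810 rad
q = Δφ/Δψ = 0.9958
d = R·√(Δφ² + q²Δλ²) = 6373·0.28926 = 1843 km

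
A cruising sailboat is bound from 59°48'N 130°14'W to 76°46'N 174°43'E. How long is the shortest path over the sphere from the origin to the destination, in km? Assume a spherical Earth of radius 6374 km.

cos σ = sin φ₁ sin φ₂ + cos φ₁ cos φ₂ cos Δλ
      = sin(59.80°)sin(76.77°) + cos(59.80°)cos(76.77°)cos(-55.05°) = 0.9073
σ = 24.867° → d = Rσ = 6374·0.43400 = 2766 km

2766 km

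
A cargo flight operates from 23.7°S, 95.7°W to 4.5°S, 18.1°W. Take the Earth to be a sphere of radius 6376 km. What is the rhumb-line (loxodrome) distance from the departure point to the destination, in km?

Δψ = ln[tan(π/4+φ₂/2)/tan(π/4+φ₁/2)] = +0.3473;  Δφ = +0.3351 rad,  Δλ = +1.3544 rad
q = Δφ/Δψ = 0.9647
d = R·√(Δφ² + q²Δλ²) = 6376·1.34891 = 8601 km

8601 km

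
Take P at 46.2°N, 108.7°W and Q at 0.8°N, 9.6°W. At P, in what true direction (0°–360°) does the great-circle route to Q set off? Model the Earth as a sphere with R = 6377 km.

82.9°

θ = atan2( sin Δλ·cos φ₂ ,  cos φ₁ sin φ₂ − sin φ₁ cos φ₂ cos Δλ )
  = atan2(+0.9873, +0.1238) = 82.85°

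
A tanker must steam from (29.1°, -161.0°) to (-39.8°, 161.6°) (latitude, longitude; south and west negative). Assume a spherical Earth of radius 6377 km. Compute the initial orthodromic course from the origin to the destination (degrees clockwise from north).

208.6°

θ = atan2( sin Δλ·cos φ₂ ,  cos φ₁ sin φ₂ − sin φ₁ cos φ₂ cos Δλ )
  = atan2(-0.4666, -0.8561) = 208.59°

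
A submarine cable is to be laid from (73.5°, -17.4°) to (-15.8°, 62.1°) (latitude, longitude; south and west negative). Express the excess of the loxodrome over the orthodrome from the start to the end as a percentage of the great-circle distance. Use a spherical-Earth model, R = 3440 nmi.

3.2%

Great circle: σ = 1.7837 rad → d_gc = Rσ = 6135.8 nmi
Rhumb: Δφ = -1.5586, Δλ = +1.3875, Δψ = -2.2104, q = Δφ/Δψ = 0.7051 → d_rh = R√(Δφ²+q²Δλ²) = 6330.3 nmi
Excess = (6330.3 − 6135.8) / 6135.8 = 194.5 / 6135.8 = 3.17% ≈ 3.2%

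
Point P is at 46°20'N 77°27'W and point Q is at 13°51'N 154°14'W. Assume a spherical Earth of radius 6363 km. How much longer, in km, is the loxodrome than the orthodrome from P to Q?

183 km

Great circle: cos σ = sin φ₁ sin φ₂ + cos φ₁ cos φ₂ cos Δλ,  σ = 1.2383 rad → d_gc = 7879.1 km
Rhumb line: Δψ = -0.6706, q = Δφ/Δψ = 0.8455, d_rh = R√(Δφ²+q²Δλ²) = 8061.7 km
Excess = 8061.7 − 7879.1 = 182.6 ≈ 183 km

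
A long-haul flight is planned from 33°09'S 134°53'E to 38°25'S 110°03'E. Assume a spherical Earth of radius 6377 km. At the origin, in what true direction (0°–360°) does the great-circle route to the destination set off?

θ = atan2( sin Δλ·cos φ₂ ,  cos φ₁ sin φ₂ − sin φ₁ cos φ₂ cos Δλ )
  = atan2(-0.3291, -0.1314) = 248.23°

248.2°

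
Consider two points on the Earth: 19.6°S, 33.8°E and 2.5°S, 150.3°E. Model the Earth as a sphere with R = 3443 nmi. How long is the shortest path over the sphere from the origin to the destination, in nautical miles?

Haversine: a = sin²(Δφ/2)+cos φ₁ cos φ₂ sin²(Δλ/2) = 0.70266;  σ = 2·atan2(√a,√(1−a))
σ = 113.911° → d = Rσ = 3443·1.98812 = 6845 nmi

6845 nmi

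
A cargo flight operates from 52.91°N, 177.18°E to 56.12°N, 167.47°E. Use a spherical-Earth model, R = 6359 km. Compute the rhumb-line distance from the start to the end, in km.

Δψ = ln[tan(π/4+φ₂/2)/tan(π/4+φ₁/2)] = +0.0966;  Δφ = +0.0560 rad,  Δλ = -0.1695 rad
q = Δφ/Δψ = 0.5801
d = R·√(Δφ² + q²Δλ²) = 6359·0.11316 = 720 km

720 km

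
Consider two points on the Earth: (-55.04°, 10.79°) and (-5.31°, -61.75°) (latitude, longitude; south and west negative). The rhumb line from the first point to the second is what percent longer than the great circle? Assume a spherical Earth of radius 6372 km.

Great circle: σ = 1.3212 rad → d_gc = Rσ = 8418.6 km
Rhumb: Δφ = +0.8680, Δλ = -1.2661, Δψ = +1.0626, q = Δφ/Δψ = 0.8168 → d_rh = R√(Δφ²+q²Δλ²) = 8602.7 km
Excess = (8602.7 − 8418.6) / 8418.6 = 184.1 / 8418.6 = 2.19% ≈ 2.2%

2.2%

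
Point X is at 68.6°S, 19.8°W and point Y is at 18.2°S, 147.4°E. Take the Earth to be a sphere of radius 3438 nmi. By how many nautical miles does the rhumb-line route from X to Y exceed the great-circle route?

1670 nmi

Great circle: cos σ = sin φ₁ sin φ₂ + cos φ₁ cos φ₂ cos Δλ,  σ = 1.6180 rad → d_gc = 5562.8 nmi
Rhumb line: Δψ = +1.3431, q = Δφ/Δψ = 0.6549, d_rh = R√(Δφ²+q²Δλ²) = 7233.2 nmi
Excess = 7233.2 − 5562.8 = 1670.4 ≈ 1670 nmi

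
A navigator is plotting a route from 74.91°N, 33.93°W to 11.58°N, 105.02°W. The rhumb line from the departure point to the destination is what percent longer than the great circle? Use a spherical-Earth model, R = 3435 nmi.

Great circle: σ = 1.2907 rad → d_gc = Rσ = 4433.5 nmi
Rhumb: Δφ = -1.1053, Δλ = -1.2408, Δψ = -1.8180, q = Δφ/Δψ = 0.6080 → d_rh = R√(Δφ²+q²Δλ²) = 4596.7 nmi
Excess = (4596.7 − 4433.5) / 4433.5 = 163.2 / 4433.5 = 3.68% ≈ 3.7%

3.7%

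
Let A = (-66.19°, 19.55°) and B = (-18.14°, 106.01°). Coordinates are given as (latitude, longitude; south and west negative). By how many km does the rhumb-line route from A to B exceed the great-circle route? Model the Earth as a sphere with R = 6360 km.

Great circle: cos σ = sin φ₁ sin φ₂ + cos φ₁ cos φ₂ cos Δλ,  σ = 1.2571 rad → d_gc = 7995.5 km
Rhumb line: Δψ = +1.2347, q = Δφ/Δψ = 0.6792, d_rh = R√(Δφ²+q²Δλ²) = 8422.7 km
Excess = 8422.7 − 7995.5 = 427.2 ≈ 427 km

427 km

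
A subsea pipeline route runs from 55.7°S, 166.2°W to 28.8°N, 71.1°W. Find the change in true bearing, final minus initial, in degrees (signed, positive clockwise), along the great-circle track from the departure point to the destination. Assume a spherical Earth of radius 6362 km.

Initial bearing θ₁ = atan2(sin Δλ cos φ₂, cos φ₁ sin φ₂ − sin φ₁ cos φ₂ cos Δλ) = 76.65°
Final bearing θ₂ = (initial bearing from the destination back to the start) + 180° = 38.73°
Δθ = θ₂ − θ₁ = -37.9°

-37.9°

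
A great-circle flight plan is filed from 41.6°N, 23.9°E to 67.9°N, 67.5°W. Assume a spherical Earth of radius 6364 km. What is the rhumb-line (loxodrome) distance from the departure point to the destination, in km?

Δψ = ln[tan(π/4+φ₂/2)/tan(π/4+φ₁/2)] = +0.8335;  Δφ = +0.4590 rad,  Δλ = -1.5952 rad
q = Δφ/Δψ = 0.5507
d = R·√(Δφ² + q²Δλ²) = 6364·0.99122 = 6308 km

6308 km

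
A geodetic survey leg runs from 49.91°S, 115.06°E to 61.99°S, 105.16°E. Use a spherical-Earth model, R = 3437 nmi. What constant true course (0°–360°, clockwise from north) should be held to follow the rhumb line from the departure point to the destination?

Δψ = ln[tan(π/4+φ₂/2)/tan(π/4+φ₁/2)] = -0.3804
Δλ = -0.1728 rad (taken the short way round)
course = atan2(Δλ, Δψ) = 204.43°

204.4°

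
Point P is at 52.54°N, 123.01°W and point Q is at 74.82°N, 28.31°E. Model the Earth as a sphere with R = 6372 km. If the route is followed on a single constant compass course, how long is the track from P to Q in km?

Δψ = ln[tan(π/4+φ₂/2)/tan(π/4+φ₁/2)] = +0.9340;  Δφ = +0.3889 rad,  Δλ = +2.6410 rad
q = Δφ/Δψ = 0.4164
d = R·√(Δφ² + q²Δλ²) = 6372·1.16634 = 7432 km

7432 km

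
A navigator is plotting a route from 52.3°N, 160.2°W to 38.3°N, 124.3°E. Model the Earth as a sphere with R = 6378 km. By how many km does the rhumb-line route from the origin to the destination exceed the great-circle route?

240 km

Great circle: cos σ = sin φ₁ sin φ₂ + cos φ₁ cos φ₂ cos Δλ,  σ = 0.9140 rad → d_gc = 5829.8 km
Rhumb line: Δψ = -0.3500, q = Δφ/Δψ = 0.6980, d_rh = R√(Δφ²+q²Δλ²) = 6070.1 km
Excess = 6070.1 − 5829.8 = 240.3 ≈ 240 km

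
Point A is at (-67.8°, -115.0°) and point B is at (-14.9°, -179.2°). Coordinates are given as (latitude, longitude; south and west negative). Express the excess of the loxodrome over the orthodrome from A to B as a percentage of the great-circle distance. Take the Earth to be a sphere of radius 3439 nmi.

Great circle: σ = 1.1626 rad → d_gc = Rσ = 3998.0 nmi
Rhumb: Δφ = +0.9233, Δλ = -1.1205, Δψ = +1.3656, q = Δφ/Δψ = 0.6761 → d_rh = R√(Δφ²+q²Δλ²) = 4107.2 nmi
Excess = (4107.2 − 3998.0) / 3998.0 = 109.2 / 3998.0 = 2.73% ≈ 2.7%

2.7%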